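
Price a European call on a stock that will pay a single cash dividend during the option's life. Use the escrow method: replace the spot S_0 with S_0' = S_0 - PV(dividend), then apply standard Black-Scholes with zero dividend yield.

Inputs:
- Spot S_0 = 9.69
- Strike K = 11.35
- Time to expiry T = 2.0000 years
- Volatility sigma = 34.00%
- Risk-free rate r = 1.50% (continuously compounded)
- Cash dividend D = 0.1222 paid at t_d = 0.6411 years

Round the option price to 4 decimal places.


PV(D) = D * exp(-r * t_d) = 0.1222 * 0.99042959 = 0.12103050
S_0' = S_0 - PV(D) = 9.6900 - 0.12103050 = 9.56896950
d1 = (ln(S_0'/K) + (r + sigma^2/2)*T) / (sigma*sqrt(T)) = -0.05218495
d2 = d1 - sigma*sqrt(T) = -0.53301756
exp(-rT) = 0.97044553
N(d1) = 0.47919066; N(d2) = 0.29701071
C = S_0' * N(d1) - K * exp(-rT) * N(d2) = 9.56896950 * 0.47919066 - 11.3500 * 0.97044553 * 0.29701071 = 1.3139

Answer: Price = 1.3139


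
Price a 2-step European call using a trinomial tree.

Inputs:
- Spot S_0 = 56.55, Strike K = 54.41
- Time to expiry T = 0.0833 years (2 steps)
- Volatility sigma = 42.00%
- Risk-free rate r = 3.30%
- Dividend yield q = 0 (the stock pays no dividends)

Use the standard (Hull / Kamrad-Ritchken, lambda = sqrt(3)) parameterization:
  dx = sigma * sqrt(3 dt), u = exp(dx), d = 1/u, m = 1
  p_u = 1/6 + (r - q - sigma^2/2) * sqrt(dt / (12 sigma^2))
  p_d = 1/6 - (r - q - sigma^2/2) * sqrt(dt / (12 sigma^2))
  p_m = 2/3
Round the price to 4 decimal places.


Answer: Price = V(0,0) = 3.9779

Derivation:
dt = T/N = 0.041650; dx = sigma*sqrt(3*dt) = 0.148463
u = exp(dx) = 1.160050; d = 1/u = 0.862032
p_u = 0.158924, p_m = 0.666667, p_d = 0.174410
Discount per step: exp(-r*dt) = 0.998626
Stock lattice S(k, j) with j the centered position index:
  k=0: S(0,+0) = 56.5500
  k=1: S(1,-1) = 48.7479; S(1,+0) = 56.5500; S(1,+1) = 65.6008
  k=2: S(2,-2) = 42.0223; S(2,-1) = 48.7479; S(2,+0) = 56.5500; S(2,+1) = 65.6008; S(2,+2) = 76.1002
Terminal payoffs V(N, j) = max(S_T - K, 0):
  V(2,-2) = 0.000000; V(2,-1) = 0.000000; V(2,+0) = 2.140000; V(2,+1) = 11.190802; V(2,+2) = 21.690181
Backward induction: V(k, j) = exp(-r*dt) * [p_u * V(k+1, j+1) + p_m * V(k+1, j) + p_d * V(k+1, j-1)]
  V(1,-1) = exp(-r*dt) * [p_u*2.140000 + p_m*0.000000 + p_d*0.000000] = 0.339630
  V(1,+0) = exp(-r*dt) * [p_u*11.190802 + p_m*2.140000 + p_d*0.000000] = 3.200748
  V(1,+1) = exp(-r*dt) * [p_u*21.690181 + p_m*11.190802 + p_d*2.140000] = 11.265361
  V(0,+0) = exp(-r*dt) * [p_u*11.265361 + p_m*3.200748 + p_d*0.339630] = 3.977929


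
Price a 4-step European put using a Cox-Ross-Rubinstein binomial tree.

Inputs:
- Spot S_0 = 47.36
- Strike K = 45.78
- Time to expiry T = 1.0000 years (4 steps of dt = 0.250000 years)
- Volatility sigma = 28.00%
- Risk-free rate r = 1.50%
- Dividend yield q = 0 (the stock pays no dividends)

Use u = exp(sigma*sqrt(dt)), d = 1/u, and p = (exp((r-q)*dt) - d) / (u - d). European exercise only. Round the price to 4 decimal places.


dt = T/N = 0.250000
u = exp(sigma*sqrt(dt)) = 1.150274; d = 1/u = 0.869358
p = (exp((r-q)*dt) - d) / (u - d) = 0.478431
Discount per step: exp(-r*dt) = 0.996257
Stock lattice S(k, i) with i counting down-moves:
  k=0: S(0,0) = 47.3600
  k=1: S(1,0) = 54.4770; S(1,1) = 41.1728
  k=2: S(2,0) = 62.6634; S(2,1) = 47.3600; S(2,2) = 35.7939
  k=3: S(3,0) = 72.0801; S(3,1) = 54.4770; S(3,2) = 41.1728; S(3,3) = 31.1177
  k=4: S(4,0) = 82.9118; S(4,1) = 62.6634; S(4,2) = 47.3600; S(4,3) = 35.7939; S(4,4) = 27.0525
Terminal payoffs V(N, i) = max(K - S_T, 0):
  V(4,0) = 0.000000; V(4,1) = 0.000000; V(4,2) = 0.000000; V(4,3) = 9.986082; V(4,4) = 18.727539
Backward induction: V(k, i) = exp(-r*dt) * [p * V(k+1, i) + (1-p) * V(k+1, i+1)].
  V(3,0) = exp(-r*dt) * [p*0.000000 + (1-p)*0.000000] = 0.000000
  V(3,1) = exp(-r*dt) * [p*0.000000 + (1-p)*0.000000] = 0.000000
  V(3,2) = exp(-r*dt) * [p*0.000000 + (1-p)*9.986082] = 5.188933
  V(3,3) = exp(-r*dt) * [p*9.986082 + (1-p)*18.727539] = 14.490909
  V(2,0) = exp(-r*dt) * [p*0.000000 + (1-p)*0.000000] = 0.000000
  V(2,1) = exp(-r*dt) * [p*0.000000 + (1-p)*5.188933] = 2.696255
  V(2,2) = exp(-r*dt) * [p*5.188933 + (1-p)*14.490909] = 10.002971
  V(1,0) = exp(-r*dt) * [p*0.000000 + (1-p)*2.696255] = 1.401018
  V(1,1) = exp(-r*dt) * [p*2.696255 + (1-p)*10.002971] = 6.482853
  V(0,0) = exp(-r*dt) * [p*1.401018 + (1-p)*6.482853] = 4.036379

Answer: Price = V(0,0) = 4.0364


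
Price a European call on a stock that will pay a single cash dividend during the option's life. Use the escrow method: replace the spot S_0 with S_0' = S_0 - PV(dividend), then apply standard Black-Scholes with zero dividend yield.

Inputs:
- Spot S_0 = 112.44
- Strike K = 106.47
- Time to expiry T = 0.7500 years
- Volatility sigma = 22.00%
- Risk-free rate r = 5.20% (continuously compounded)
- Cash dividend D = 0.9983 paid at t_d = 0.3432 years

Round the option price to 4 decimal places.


Answer: Price = 13.4339

Derivation:
PV(D) = D * exp(-r * t_d) = 0.9983 * 0.98231190 = 0.98064197
S_0' = S_0 - PV(D) = 112.4400 - 0.98064197 = 111.45935803
d1 = (ln(S_0'/K) + (r + sigma^2/2)*T) / (sigma*sqrt(T)) = 0.54033040
d2 = d1 - sigma*sqrt(T) = 0.34980481
exp(-rT) = 0.96175071
N(d1) = 0.70551540; N(d2) = 0.63675740
C = S_0' * N(d1) - K * exp(-rT) * N(d2) = 111.45935803 * 0.70551540 - 106.4700 * 0.96175071 * 0.63675740 = 13.4339


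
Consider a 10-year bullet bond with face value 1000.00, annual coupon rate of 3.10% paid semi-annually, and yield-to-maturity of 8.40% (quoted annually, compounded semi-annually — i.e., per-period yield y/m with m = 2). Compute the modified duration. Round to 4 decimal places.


Coupon per period c = face * coupon_rate / m = 15.500000
Periods per year m = 2; per-period yield y/m = 0.042000
Number of cashflows N = 20
Cashflows (t years, CF_t, discount factor 1/(1+y/m)^(m*t), PV):
  t = 0.5000: CF_t = 15.500000, DF = 0.959693, PV = 14.875240
  t = 1.0000: CF_t = 15.500000, DF = 0.921010, PV = 14.275662
  t = 1.5000: CF_t = 15.500000, DF = 0.883887, PV = 13.700252
  t = 2.0000: CF_t = 15.500000, DF = 0.848260, PV = 13.148034
  t = 2.5000: CF_t = 15.500000, DF = 0.814069, PV = 12.618075
  t = 3.0000: CF_t = 15.500000, DF = 0.781257, PV = 12.109477
  t = 3.5000: CF_t = 15.500000, DF = 0.749766, PV = 11.621379
  t = 4.0000: CF_t = 15.500000, DF = 0.719545, PV = 11.152955
  t = 4.5000: CF_t = 15.500000, DF = 0.690543, PV = 10.703412
  t = 5.0000: CF_t = 15.500000, DF = 0.662709, PV = 10.271988
  t = 5.5000: CF_t = 15.500000, DF = 0.635997, PV = 9.857954
  t = 6.0000: CF_t = 15.500000, DF = 0.610362, PV = 9.460608
  t = 6.5000: CF_t = 15.500000, DF = 0.585760, PV = 9.079279
  t = 7.0000: CF_t = 15.500000, DF = 0.562150, PV = 8.713319
  t = 7.5000: CF_t = 15.500000, DF = 0.539491, PV = 8.362111
  t = 8.0000: CF_t = 15.500000, DF = 0.517746, PV = 8.025058
  t = 8.5000: CF_t = 15.500000, DF = 0.496877, PV = 7.701591
  t = 9.0000: CF_t = 15.500000, DF = 0.476849, PV = 7.391163
  t = 9.5000: CF_t = 15.500000, DF = 0.457629, PV = 7.093246
  t = 10.0000: CF_t = 1015.500000, DF = 0.439183, PV = 445.990439
Price P = sum_t PV_t = 646.151242
First compute Macaulay numerator sum_t t * PV_t:
  t * PV_t at t = 0.5000: 7.437620
  t * PV_t at t = 1.0000: 14.275662
  t * PV_t at t = 1.5000: 20.550377
  t * PV_t at t = 2.0000: 26.296068
  t * PV_t at t = 2.5000: 31.545187
  t * PV_t at t = 3.0000: 36.328431
  t * PV_t at t = 3.5000: 40.674827
  t * PV_t at t = 4.0000: 44.611820
  t * PV_t at t = 4.5000: 48.165352
  t * PV_t at t = 5.0000: 51.359941
  t * PV_t at t = 5.5000: 54.218747
  t * PV_t at t = 6.0000: 56.763651
  t * PV_t at t = 6.5000: 59.015312
  t * PV_t at t = 7.0000: 60.993236
  t * PV_t at t = 7.5000: 62.715830
  t * PV_t at t = 8.0000: 64.200466
  t * PV_t at t = 8.5000: 65.463527
  t * PV_t at t = 9.0000: 66.520463
  t * PV_t at t = 9.5000: 67.385839
  t * PV_t at t = 10.0000: 4459.904389
Macaulay duration D = 5338.426747 / 646.151242 = 8.261884
Modified duration = D / (1 + y/m) = 8.261884 / (1 + 0.042000) = 7.928872

Answer: Modified duration = 7.9289


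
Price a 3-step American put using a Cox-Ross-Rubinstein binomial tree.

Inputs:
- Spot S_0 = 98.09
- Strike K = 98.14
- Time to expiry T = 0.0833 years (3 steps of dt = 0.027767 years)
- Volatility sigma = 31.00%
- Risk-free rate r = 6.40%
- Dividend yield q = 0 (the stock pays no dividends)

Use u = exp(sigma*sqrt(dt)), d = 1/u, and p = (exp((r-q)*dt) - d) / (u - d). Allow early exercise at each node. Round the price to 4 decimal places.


Answer: Price = V(0,0) = 3.5994

Derivation:
dt = T/N = 0.027767
u = exp(sigma*sqrt(dt)) = 1.053014; d = 1/u = 0.949655
p = (exp((r-q)*dt) - d) / (u - d) = 0.504297
Discount per step: exp(-r*dt) = 0.998225
Stock lattice S(k, i) with i counting down-moves:
  k=0: S(0,0) = 98.0900
  k=1: S(1,0) = 103.2901; S(1,1) = 93.1517
  k=2: S(2,0) = 108.7659; S(2,1) = 98.0900; S(2,2) = 88.4620
  k=3: S(3,0) = 114.5320; S(3,1) = 103.2901; S(3,2) = 93.1517; S(3,3) = 84.0084
Terminal payoffs V(N, i) = max(K - S_T, 0):
  V(3,0) = 0.000000; V(3,1) = 0.000000; V(3,2) = 4.988324; V(3,3) = 14.131631
Backward induction: V(k, i) = exp(-r*dt) * [p * V(k+1, i) + (1-p) * V(k+1, i+1)]; then take max(V_cont, immediate exercise) for American.
  V(2,0) = exp(-r*dt) * [p*0.000000 + (1-p)*0.000000] = 0.000000; exercise = 0.000000; V(2,0) = max -> 0.000000
  V(2,1) = exp(-r*dt) * [p*0.000000 + (1-p)*4.988324] = 2.468335; exercise = 0.050000; V(2,1) = max -> 2.468335
  V(2,2) = exp(-r*dt) * [p*4.988324 + (1-p)*14.131631] = 9.503782; exercise = 9.678028; V(2,2) = max -> 9.678028
  V(1,0) = exp(-r*dt) * [p*0.000000 + (1-p)*2.468335] = 1.221388; exercise = 0.000000; V(1,0) = max -> 1.221388
  V(1,1) = exp(-r*dt) * [p*2.468335 + (1-p)*9.678028] = 6.031472; exercise = 4.988324; V(1,1) = max -> 6.031472
  V(0,0) = exp(-r*dt) * [p*1.221388 + (1-p)*6.031472] = 3.599358; exercise = 0.050000; V(0,0) = max -> 3.599358


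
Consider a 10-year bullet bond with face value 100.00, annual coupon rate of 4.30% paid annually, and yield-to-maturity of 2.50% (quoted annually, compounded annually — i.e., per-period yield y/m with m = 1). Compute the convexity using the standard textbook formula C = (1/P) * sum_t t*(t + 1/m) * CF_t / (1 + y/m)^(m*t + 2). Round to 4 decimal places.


Coupon per period c = face * coupon_rate / m = 4.300000
Periods per year m = 1; per-period yield y/m = 0.025000
Number of cashflows N = 10
Cashflows (t years, CF_t, discount factor 1/(1+y/m)^(m*t), PV):
  t = 1.0000: CF_t = 4.300000, DF = 0.975610, PV = 4.195122
  t = 2.0000: CF_t = 4.300000, DF = 0.951814, PV = 4.092802
  t = 3.0000: CF_t = 4.300000, DF = 0.928599, PV = 3.992977
  t = 4.0000: CF_t = 4.300000, DF = 0.905951, PV = 3.895588
  t = 5.0000: CF_t = 4.300000, DF = 0.883854, PV = 3.800573
  t = 6.0000: CF_t = 4.300000, DF = 0.862297, PV = 3.707877
  t = 7.0000: CF_t = 4.300000, DF = 0.841265, PV = 3.617441
  t = 8.0000: CF_t = 4.300000, DF = 0.820747, PV = 3.529210
  t = 9.0000: CF_t = 4.300000, DF = 0.800728, PV = 3.443132
  t = 10.0000: CF_t = 104.300000, DF = 0.781198, PV = 81.478993
Price P = sum_t PV_t = 115.753715
Convexity numerator sum_t t*(t + 1/m) * CF_t / (1+y/m)^(m*t + 2):
  t = 1.0000: term = 7.985955
  t = 2.0000: term = 23.373527
  t = 3.0000: term = 45.606881
  t = 4.0000: term = 74.157530
  t = 5.0000: term = 108.523215
  t = 6.0000: term = 148.226831
  t = 7.0000: term = 192.815390
  t = 8.0000: term = 241.859025
  t = 9.0000: term = 294.950031
  t = 10.0000: term = 8530.816669
Convexity = (1/P) * sum = 9668.315054 / 115.753715 = 83.524879

Answer: Convexity = 83.5249


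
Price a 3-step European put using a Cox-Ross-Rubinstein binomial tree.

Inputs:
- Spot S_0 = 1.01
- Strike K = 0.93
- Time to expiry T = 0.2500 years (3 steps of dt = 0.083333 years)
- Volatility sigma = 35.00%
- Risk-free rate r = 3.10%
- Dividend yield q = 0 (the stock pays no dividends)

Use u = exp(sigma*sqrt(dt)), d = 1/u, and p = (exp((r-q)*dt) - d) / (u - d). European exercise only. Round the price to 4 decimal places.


Answer: Price = V(0,0) = 0.0311

Derivation:
dt = T/N = 0.083333
u = exp(sigma*sqrt(dt)) = 1.106317; d = 1/u = 0.903900
p = (exp((r-q)*dt) - d) / (u - d) = 0.487541
Discount per step: exp(-r*dt) = 0.997420
Stock lattice S(k, i) with i counting down-moves:
  k=0: S(0,0) = 1.0100
  k=1: S(1,0) = 1.1174; S(1,1) = 0.9129
  k=2: S(2,0) = 1.2362; S(2,1) = 1.0100; S(2,2) = 0.8252
  k=3: S(3,0) = 1.3676; S(3,1) = 1.1174; S(3,2) = 0.9129; S(3,3) = 0.7459
Terminal payoffs V(N, i) = max(K - S_T, 0):
  V(3,0) = 0.000000; V(3,1) = 0.000000; V(3,2) = 0.017061; V(3,3) = 0.184096
Backward induction: V(k, i) = exp(-r*dt) * [p * V(k+1, i) + (1-p) * V(k+1, i+1)].
  V(2,0) = exp(-r*dt) * [p*0.000000 + (1-p)*0.000000] = 0.000000
  V(2,1) = exp(-r*dt) * [p*0.000000 + (1-p)*0.017061] = 0.008720
  V(2,2) = exp(-r*dt) * [p*0.017061 + (1-p)*0.184096] = 0.102395
  V(1,0) = exp(-r*dt) * [p*0.000000 + (1-p)*0.008720] = 0.004457
  V(1,1) = exp(-r*dt) * [p*0.008720 + (1-p)*0.102395] = 0.056578
  V(0,0) = exp(-r*dt) * [p*0.004457 + (1-p)*0.056578] = 0.031087


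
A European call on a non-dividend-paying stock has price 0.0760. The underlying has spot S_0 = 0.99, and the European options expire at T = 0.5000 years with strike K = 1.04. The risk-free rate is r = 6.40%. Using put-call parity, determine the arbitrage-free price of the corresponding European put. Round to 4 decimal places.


Answer: Put price = 0.0932

Derivation:
Put-call parity: C - P = S_0 * exp(-qT) - K * exp(-rT).
S_0 * exp(-qT) = 0.9900 * 1.00000000 = 0.99000000
K * exp(-rT) = 1.0400 * 0.96850658 = 1.00724685
P = C - S*exp(-qT) + K*exp(-rT)
P = 0.0760 - 0.99000000 + 1.00724685 = 0.0932


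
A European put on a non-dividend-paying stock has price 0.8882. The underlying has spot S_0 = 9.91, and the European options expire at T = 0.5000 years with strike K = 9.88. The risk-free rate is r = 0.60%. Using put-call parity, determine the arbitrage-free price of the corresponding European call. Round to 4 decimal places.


Put-call parity: C - P = S_0 * exp(-qT) - K * exp(-rT).
S_0 * exp(-qT) = 9.9100 * 1.00000000 = 9.91000000
K * exp(-rT) = 9.8800 * 0.99700450 = 9.85040442
C = P + S*exp(-qT) - K*exp(-rT)
C = 0.8882 + 9.91000000 - 9.85040442 = 0.9478

Answer: Call price = 0.9478


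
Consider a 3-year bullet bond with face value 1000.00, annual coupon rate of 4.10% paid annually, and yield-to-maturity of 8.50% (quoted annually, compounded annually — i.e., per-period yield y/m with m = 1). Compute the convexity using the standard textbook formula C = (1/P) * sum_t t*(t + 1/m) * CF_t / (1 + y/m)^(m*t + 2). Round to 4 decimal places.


Coupon per period c = face * coupon_rate / m = 41.000000
Periods per year m = 1; per-period yield y/m = 0.085000
Number of cashflows N = 3
Cashflows (t years, CF_t, discount factor 1/(1+y/m)^(m*t), PV):
  t = 1.0000: CF_t = 41.000000, DF = 0.921659, PV = 37.788018
  t = 2.0000: CF_t = 41.000000, DF = 0.849455, PV = 34.827667
  t = 3.0000: CF_t = 1041.000000, DF = 0.782908, PV = 815.007330
Price P = sum_t PV_t = 887.623016
Convexity numerator sum_t t*(t + 1/m) * CF_t / (1+y/m)^(m*t + 2):
  t = 1.0000: term = 64.198464
  t = 2.0000: term = 177.507274
  t = 3.0000: term = 8307.747428
Convexity = (1/P) * sum = 8549.453166 / 887.623016 = 9.631852

Answer: Convexity = 9.6319


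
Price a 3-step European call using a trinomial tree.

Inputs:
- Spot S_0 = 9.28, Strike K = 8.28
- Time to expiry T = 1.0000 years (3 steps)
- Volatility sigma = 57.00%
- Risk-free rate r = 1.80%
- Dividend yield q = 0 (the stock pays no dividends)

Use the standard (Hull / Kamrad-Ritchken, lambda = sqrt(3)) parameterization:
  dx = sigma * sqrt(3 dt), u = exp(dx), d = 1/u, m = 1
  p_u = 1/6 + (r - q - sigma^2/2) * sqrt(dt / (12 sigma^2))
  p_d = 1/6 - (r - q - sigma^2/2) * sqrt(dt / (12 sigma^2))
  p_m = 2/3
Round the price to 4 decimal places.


Answer: Price = V(0,0) = 2.5074

Derivation:
dt = T/N = 0.333333; dx = sigma*sqrt(3*dt) = 0.570000
u = exp(dx) = 1.768267; d = 1/u = 0.565525
p_u = 0.124430, p_m = 0.666667, p_d = 0.208904
Discount per step: exp(-r*dt) = 0.994018
Stock lattice S(k, j) with j the centered position index:
  k=0: S(0,+0) = 9.2800
  k=1: S(1,-1) = 5.2481; S(1,+0) = 9.2800; S(1,+1) = 16.4095
  k=2: S(2,-2) = 2.9679; S(2,-1) = 5.2481; S(2,+0) = 9.2800; S(2,+1) = 16.4095; S(2,+2) = 29.0164
  k=3: S(3,-3) = 1.6784; S(3,-2) = 2.9679; S(3,-1) = 5.2481; S(3,+0) = 9.2800; S(3,+1) = 16.4095; S(3,+2) = 29.0164; S(3,+3) = 51.3088
Terminal payoffs V(N, j) = max(S_T - K, 0):
  V(3,-3) = 0.000000; V(3,-2) = 0.000000; V(3,-1) = 0.000000; V(3,+0) = 1.000000; V(3,+1) = 8.129518; V(3,+2) = 20.736410; V(3,+3) = 43.028763
Backward induction: V(k, j) = exp(-r*dt) * [p_u * V(k+1, j+1) + p_m * V(k+1, j) + p_d * V(k+1, j-1)]
  V(2,-2) = exp(-r*dt) * [p_u*0.000000 + p_m*0.000000 + p_d*0.000000] = 0.000000
  V(2,-1) = exp(-r*dt) * [p_u*1.000000 + p_m*0.000000 + p_d*0.000000] = 0.123685
  V(2,+0) = exp(-r*dt) * [p_u*8.129518 + p_m*1.000000 + p_d*0.000000] = 1.668182
  V(2,+1) = exp(-r*dt) * [p_u*20.736410 + p_m*8.129518 + p_d*1.000000] = 8.159705
  V(2,+2) = exp(-r*dt) * [p_u*43.028763 + p_m*20.736410 + p_d*8.129518] = 20.751735
  V(1,-1) = exp(-r*dt) * [p_u*1.668182 + p_m*0.123685 + p_d*0.000000] = 0.288294
  V(1,+0) = exp(-r*dt) * [p_u*8.159705 + p_m*1.668182 + p_d*0.123685] = 2.140389
  V(1,+1) = exp(-r*dt) * [p_u*20.751735 + p_m*8.159705 + p_d*1.668182] = 8.320355
  V(0,+0) = exp(-r*dt) * [p_u*8.320355 + p_m*2.140389 + p_d*0.288294] = 2.507363


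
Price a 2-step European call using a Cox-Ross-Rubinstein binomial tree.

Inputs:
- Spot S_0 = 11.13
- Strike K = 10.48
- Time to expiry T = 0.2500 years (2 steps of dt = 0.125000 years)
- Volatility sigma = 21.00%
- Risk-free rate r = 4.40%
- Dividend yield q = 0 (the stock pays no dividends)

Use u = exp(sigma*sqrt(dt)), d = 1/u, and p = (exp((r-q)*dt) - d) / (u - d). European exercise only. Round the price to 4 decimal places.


Answer: Price = V(0,0) = 0.9677

Derivation:
dt = T/N = 0.125000
u = exp(sigma*sqrt(dt)) = 1.077072; d = 1/u = 0.928443
p = (exp((r-q)*dt) - d) / (u - d) = 0.518554
Discount per step: exp(-r*dt) = 0.994515
Stock lattice S(k, i) with i counting down-moves:
  k=0: S(0,0) = 11.1300
  k=1: S(1,0) = 11.9878; S(1,1) = 10.3336
  k=2: S(2,0) = 12.9117; S(2,1) = 11.1300; S(2,2) = 9.5941
Terminal payoffs V(N, i) = max(S_T - K, 0):
  V(2,0) = 2.431735; V(2,1) = 0.650000; V(2,2) = 0.000000
Backward induction: V(k, i) = exp(-r*dt) * [p * V(k+1, i) + (1-p) * V(k+1, i+1)].
  V(1,0) = exp(-r*dt) * [p*2.431735 + (1-p)*0.650000] = 1.565293
  V(1,1) = exp(-r*dt) * [p*0.650000 + (1-p)*0.000000] = 0.335211
  V(0,0) = exp(-r*dt) * [p*1.565293 + (1-p)*0.335211] = 0.967737


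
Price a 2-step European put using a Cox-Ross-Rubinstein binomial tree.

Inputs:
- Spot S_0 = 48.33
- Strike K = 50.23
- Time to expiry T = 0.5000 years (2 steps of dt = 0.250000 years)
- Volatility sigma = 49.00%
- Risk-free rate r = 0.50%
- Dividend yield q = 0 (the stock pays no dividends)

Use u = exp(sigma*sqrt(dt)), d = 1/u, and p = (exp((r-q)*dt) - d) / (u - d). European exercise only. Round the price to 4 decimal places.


Answer: Price = V(0,0) = 7.3491

Derivation:
dt = T/N = 0.250000
u = exp(sigma*sqrt(dt)) = 1.277621; d = 1/u = 0.782705
p = (exp((r-q)*dt) - d) / (u - d) = 0.441582
Discount per step: exp(-r*dt) = 0.998751
Stock lattice S(k, i) with i counting down-moves:
  k=0: S(0,0) = 48.3300
  k=1: S(1,0) = 61.7474; S(1,1) = 37.8281
  k=2: S(2,0) = 78.8898; S(2,1) = 48.3300; S(2,2) = 29.6082
Terminal payoffs V(N, i) = max(K - S_T, 0):
  V(2,0) = 0.000000; V(2,1) = 1.900000; V(2,2) = 20.621766
Backward induction: V(k, i) = exp(-r*dt) * [p * V(k+1, i) + (1-p) * V(k+1, i+1)].
  V(1,0) = exp(-r*dt) * [p*0.000000 + (1-p)*1.900000] = 1.059669
  V(1,1) = exp(-r*dt) * [p*1.900000 + (1-p)*20.621766] = 12.339141
  V(0,0) = exp(-r*dt) * [p*1.059669 + (1-p)*12.339141] = 7.349140


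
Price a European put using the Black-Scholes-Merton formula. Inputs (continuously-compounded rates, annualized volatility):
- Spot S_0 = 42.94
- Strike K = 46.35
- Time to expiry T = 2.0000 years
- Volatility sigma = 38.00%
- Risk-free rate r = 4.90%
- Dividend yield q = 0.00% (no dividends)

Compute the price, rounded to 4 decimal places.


Answer: Price = 8.5480

Derivation:
d1 = (ln(S/K) + (r - q + 0.5*sigma^2) * T) / (sigma * sqrt(T)) = 0.30886145
d2 = d1 - sigma * sqrt(T) = -0.22853970
exp(-rT) = 0.90664890; exp(-qT) = 1.00000000
P = K * exp(-rT) * N(-d2) - S_0 * exp(-qT) * N(-d1)
N(-d1) = 0.37871346; N(-d2) = 0.59038665
P = 46.3500 * 0.90664890 * 0.59038665 - 42.9400 * 1.00000000 * 0.37871346 = 8.5480


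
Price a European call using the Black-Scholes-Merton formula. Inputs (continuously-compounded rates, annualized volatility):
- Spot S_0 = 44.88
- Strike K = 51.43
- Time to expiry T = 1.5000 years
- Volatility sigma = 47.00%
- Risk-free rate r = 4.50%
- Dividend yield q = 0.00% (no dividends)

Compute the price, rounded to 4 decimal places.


d1 = (ln(S/K) + (r - q + 0.5*sigma^2) * T) / (sigma * sqrt(T)) = 0.16841649
d2 = d1 - sigma * sqrt(T) = -0.40721360
exp(-rT) = 0.93472772; exp(-qT) = 1.00000000
C = S_0 * exp(-qT) * N(d1) - K * exp(-rT) * N(d2)
N(d1) = 0.56687218; N(d2) = 0.34192556
C = 44.8800 * 1.00000000 * 0.56687218 - 51.4300 * 0.93472772 * 0.34192556 = 9.0038

Answer: Price = 9.0038


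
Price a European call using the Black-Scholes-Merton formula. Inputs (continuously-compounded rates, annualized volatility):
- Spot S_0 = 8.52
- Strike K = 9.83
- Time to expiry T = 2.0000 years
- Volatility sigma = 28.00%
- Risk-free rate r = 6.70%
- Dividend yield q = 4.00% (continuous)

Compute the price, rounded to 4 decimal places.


d1 = (ln(S/K) + (r - q + 0.5*sigma^2) * T) / (sigma * sqrt(T)) = -0.02682610
d2 = d1 - sigma * sqrt(T) = -0.42280590
exp(-rT) = 0.87459006; exp(-qT) = 0.92311635
C = S_0 * exp(-qT) * N(d1) - K * exp(-rT) * N(d2)
N(d1) = 0.48929922; N(d2) = 0.33621844
C = 8.5200 * 0.92311635 * 0.48929922 - 9.8300 * 0.87459006 * 0.33621844 = 0.9578

Answer: Price = 0.9578


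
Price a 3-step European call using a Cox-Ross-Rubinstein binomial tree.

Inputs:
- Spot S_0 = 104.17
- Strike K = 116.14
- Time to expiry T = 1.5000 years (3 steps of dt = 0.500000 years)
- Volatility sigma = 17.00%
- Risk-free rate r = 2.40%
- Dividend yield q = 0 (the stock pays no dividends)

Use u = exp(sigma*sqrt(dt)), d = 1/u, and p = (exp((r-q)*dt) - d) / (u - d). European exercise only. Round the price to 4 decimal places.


dt = T/N = 0.500000
u = exp(sigma*sqrt(dt)) = 1.127732; d = 1/u = 0.886736
p = (exp((r-q)*dt) - d) / (u - d) = 0.520077
Discount per step: exp(-r*dt) = 0.988072
Stock lattice S(k, i) with i counting down-moves:
  k=0: S(0,0) = 104.1700
  k=1: S(1,0) = 117.4758; S(1,1) = 92.3713
  k=2: S(2,0) = 132.4812; S(2,1) = 104.1700; S(2,2) = 81.9089
  k=3: S(3,0) = 149.4032; S(3,1) = 117.4758; S(3,2) = 92.3713; S(3,3) = 72.6316
Terminal payoffs V(N, i) = max(S_T - K, 0):
  V(3,0) = 33.263192; V(3,1) = 1.335797; V(3,2) = 0.000000; V(3,3) = 0.000000
Backward induction: V(k, i) = exp(-r*dt) * [p * V(k+1, i) + (1-p) * V(k+1, i+1)].
  V(2,0) = exp(-r*dt) * [p*33.263192 + (1-p)*1.335797] = 17.726516
  V(2,1) = exp(-r*dt) * [p*1.335797 + (1-p)*0.000000] = 0.686431
  V(2,2) = exp(-r*dt) * [p*0.000000 + (1-p)*0.000000] = 0.000000
  V(1,0) = exp(-r*dt) * [p*17.726516 + (1-p)*0.686431] = 9.434697
  V(1,1) = exp(-r*dt) * [p*0.686431 + (1-p)*0.000000] = 0.352739
  V(0,0) = exp(-r*dt) * [p*9.434697 + (1-p)*0.352739] = 5.015512

Answer: Price = V(0,0) = 5.0155


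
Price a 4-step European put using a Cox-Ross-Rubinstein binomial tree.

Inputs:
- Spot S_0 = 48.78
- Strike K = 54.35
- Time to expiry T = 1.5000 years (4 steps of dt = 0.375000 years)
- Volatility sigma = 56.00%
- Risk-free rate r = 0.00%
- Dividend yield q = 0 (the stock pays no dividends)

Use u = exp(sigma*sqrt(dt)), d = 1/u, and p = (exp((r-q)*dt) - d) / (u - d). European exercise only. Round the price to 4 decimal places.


Answer: Price = V(0,0) = 16.7777

Derivation:
dt = T/N = 0.375000
u = exp(sigma*sqrt(dt)) = 1.409068; d = 1/u = 0.709689
p = (exp((r-q)*dt) - d) / (u - d) = 0.415098
Discount per step: exp(-r*dt) = 1.000000
Stock lattice S(k, i) with i counting down-moves:
  k=0: S(0,0) = 48.7800
  k=1: S(1,0) = 68.7343; S(1,1) = 34.6186
  k=2: S(2,0) = 96.8514; S(2,1) = 48.7800; S(2,2) = 24.5685
  k=3: S(3,0) = 136.4702; S(3,1) = 68.7343; S(3,2) = 34.6186; S(3,3) = 17.4360
  k=4: S(4,0) = 192.2958; S(4,1) = 96.8514; S(4,2) = 48.7800; S(4,3) = 24.5685; S(4,4) = 12.3741
Terminal payoffs V(N, i) = max(K - S_T, 0):
  V(4,0) = 0.000000; V(4,1) = 0.000000; V(4,2) = 5.570000; V(4,3) = 29.781546; V(4,4) = 41.975893
Backward induction: V(k, i) = exp(-r*dt) * [p * V(k+1, i) + (1-p) * V(k+1, i+1)].
  V(3,0) = exp(-r*dt) * [p*0.000000 + (1-p)*0.000000] = 0.000000
  V(3,1) = exp(-r*dt) * [p*0.000000 + (1-p)*5.570000] = 3.257903
  V(3,2) = exp(-r*dt) * [p*5.570000 + (1-p)*29.781546] = 19.731375
  V(3,3) = exp(-r*dt) * [p*29.781546 + (1-p)*41.975893] = 36.914041
  V(2,0) = exp(-r*dt) * [p*0.000000 + (1-p)*3.257903] = 1.905553
  V(2,1) = exp(-r*dt) * [p*3.257903 + (1-p)*19.731375] = 12.893265
  V(2,2) = exp(-r*dt) * [p*19.731375 + (1-p)*36.914041] = 29.781546
  V(1,0) = exp(-r*dt) * [p*1.905553 + (1-p)*12.893265] = 8.332285
  V(1,1) = exp(-r*dt) * [p*12.893265 + (1-p)*29.781546] = 22.771250
  V(0,0) = exp(-r*dt) * [p*8.332285 + (1-p)*22.771250] = 16.777660


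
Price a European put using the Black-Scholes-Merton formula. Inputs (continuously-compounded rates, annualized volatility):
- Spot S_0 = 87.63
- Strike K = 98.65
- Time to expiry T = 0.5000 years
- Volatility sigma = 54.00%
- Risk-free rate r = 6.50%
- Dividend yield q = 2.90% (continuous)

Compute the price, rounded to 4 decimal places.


d1 = (ln(S/K) + (r - q + 0.5*sigma^2) * T) / (sigma * sqrt(T)) = -0.07216372
d2 = d1 - sigma * sqrt(T) = -0.45400139
exp(-rT) = 0.96802245; exp(-qT) = 0.98560462
P = K * exp(-rT) * N(-d2) - S_0 * exp(-qT) * N(-d1)
N(-d1) = 0.52876419; N(-d2) = 0.67508609
P = 98.6500 * 0.96802245 * 0.67508609 - 87.6300 * 0.98560462 * 0.52876419 = 18.7990

Answer: Price = 18.7990


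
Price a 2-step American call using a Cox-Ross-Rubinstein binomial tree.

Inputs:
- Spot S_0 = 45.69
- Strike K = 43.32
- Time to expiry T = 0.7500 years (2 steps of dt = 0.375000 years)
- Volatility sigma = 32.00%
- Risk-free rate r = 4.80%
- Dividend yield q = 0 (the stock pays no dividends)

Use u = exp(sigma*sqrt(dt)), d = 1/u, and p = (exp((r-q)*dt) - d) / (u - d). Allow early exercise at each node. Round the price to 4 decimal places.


dt = T/N = 0.375000
u = exp(sigma*sqrt(dt)) = 1.216477; d = 1/u = 0.822046
p = (exp((r-q)*dt) - d) / (u - d) = 0.497215
Discount per step: exp(-r*dt) = 0.982161
Stock lattice S(k, i) with i counting down-moves:
  k=0: S(0,0) = 45.6900
  k=1: S(1,0) = 55.5808; S(1,1) = 37.5593
  k=2: S(2,0) = 67.6128; S(2,1) = 45.6900; S(2,2) = 30.8754
Terminal payoffs V(N, i) = max(S_T - K, 0):
  V(2,0) = 24.292834; V(2,1) = 2.370000; V(2,2) = 0.000000
Backward induction: V(k, i) = exp(-r*dt) * [p * V(k+1, i) + (1-p) * V(k+1, i+1)]; then take max(V_cont, immediate exercise) for American.
  V(1,0) = exp(-r*dt) * [p*24.292834 + (1-p)*2.370000] = 13.033629; exercise = 12.260845; V(1,0) = max -> 13.033629
  V(1,1) = exp(-r*dt) * [p*2.370000 + (1-p)*0.000000] = 1.157378; exercise = 0.000000; V(1,1) = max -> 1.157378
  V(0,0) = exp(-r*dt) * [p*13.033629 + (1-p)*1.157378] = 6.936440; exercise = 2.370000; V(0,0) = max -> 6.936440

Answer: Price = V(0,0) = 6.9364


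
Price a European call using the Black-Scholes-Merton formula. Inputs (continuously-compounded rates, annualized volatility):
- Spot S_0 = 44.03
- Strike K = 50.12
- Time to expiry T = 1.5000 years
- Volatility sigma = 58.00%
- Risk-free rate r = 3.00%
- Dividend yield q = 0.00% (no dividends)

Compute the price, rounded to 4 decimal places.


Answer: Price = 10.9034

Derivation:
d1 = (ln(S/K) + (r - q + 0.5*sigma^2) * T) / (sigma * sqrt(T)) = 0.23615205
d2 = d1 - sigma * sqrt(T) = -0.47419997
exp(-rT) = 0.95599748; exp(-qT) = 1.00000000
C = S_0 * exp(-qT) * N(d1) - K * exp(-rT) * N(d2)
N(d1) = 0.59334266; N(d2) = 0.31767866
C = 44.0300 * 1.00000000 * 0.59334266 - 50.1200 * 0.95599748 * 0.31767866 = 10.9034


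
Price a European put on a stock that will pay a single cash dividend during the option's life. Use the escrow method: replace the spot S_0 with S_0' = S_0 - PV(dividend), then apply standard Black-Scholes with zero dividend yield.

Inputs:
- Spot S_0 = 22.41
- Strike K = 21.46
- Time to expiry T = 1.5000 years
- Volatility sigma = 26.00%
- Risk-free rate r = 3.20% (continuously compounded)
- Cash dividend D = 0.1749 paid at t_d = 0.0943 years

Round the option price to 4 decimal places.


Answer: Price = 1.9010

Derivation:
PV(D) = D * exp(-r * t_d) = 0.1749 * 0.99698695 = 0.17437302
S_0' = S_0 - PV(D) = 22.4100 - 0.17437302 = 22.23562698
d1 = (ln(S_0'/K) + (r + sigma^2/2)*T) / (sigma*sqrt(T)) = 0.42145382
d2 = d1 - sigma*sqrt(T) = 0.10302015
exp(-rT) = 0.95313379
N(-d1) = 0.33671186; N(-d2) = 0.45897349
P = K * exp(-rT) * N(-d2) - S_0' * N(-d1) = 21.4600 * 0.95313379 * 0.45897349 - 22.23562698 * 0.33671186 = 1.9010


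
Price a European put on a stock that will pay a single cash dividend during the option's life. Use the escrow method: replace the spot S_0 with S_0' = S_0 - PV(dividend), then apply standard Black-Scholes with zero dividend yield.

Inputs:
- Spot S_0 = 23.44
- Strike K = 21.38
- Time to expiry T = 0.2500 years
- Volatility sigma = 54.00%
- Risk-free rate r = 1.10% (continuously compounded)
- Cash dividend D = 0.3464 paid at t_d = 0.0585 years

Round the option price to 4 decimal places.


Answer: Price = 1.6014

Derivation:
PV(D) = D * exp(-r * t_d) = 0.3464 * 0.99935671 = 0.34617716
S_0' = S_0 - PV(D) = 23.4400 - 0.34617716 = 23.09382284
d1 = (ln(S_0'/K) + (r + sigma^2/2)*T) / (sigma*sqrt(T)) = 0.43077506
d2 = d1 - sigma*sqrt(T) = 0.16077506
exp(-rT) = 0.99725378
N(-d1) = 0.33331597; N(-d2) = 0.43613528
P = K * exp(-rT) * N(-d2) - S_0' * N(-d1) = 21.3800 * 0.99725378 * 0.43613528 - 23.09382284 * 0.33331597 = 1.6014


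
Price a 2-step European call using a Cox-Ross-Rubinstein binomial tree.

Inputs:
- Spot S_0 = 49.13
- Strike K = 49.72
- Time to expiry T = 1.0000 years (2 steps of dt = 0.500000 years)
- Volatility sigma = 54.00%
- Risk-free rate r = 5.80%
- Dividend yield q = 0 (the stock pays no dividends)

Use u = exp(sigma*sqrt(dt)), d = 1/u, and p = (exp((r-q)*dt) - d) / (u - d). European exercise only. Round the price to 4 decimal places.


Answer: Price = V(0,0) = 10.3325

Derivation:
dt = T/N = 0.500000
u = exp(sigma*sqrt(dt)) = 1.464974; d = 1/u = 0.682606
p = (exp((r-q)*dt) - d) / (u - d) = 0.443293
Discount per step: exp(-r*dt) = 0.971416
Stock lattice S(k, i) with i counting down-moves:
  k=0: S(0,0) = 49.1300
  k=1: S(1,0) = 71.9742; S(1,1) = 33.5364
  k=2: S(2,0) = 105.4403; S(2,1) = 49.1300; S(2,2) = 22.8922
Terminal payoffs V(N, i) = max(S_T - K, 0):
  V(2,0) = 55.720327; V(2,1) = 0.000000; V(2,2) = 0.000000
Backward induction: V(k, i) = exp(-r*dt) * [p * V(k+1, i) + (1-p) * V(k+1, i+1)].
  V(1,0) = exp(-r*dt) * [p*55.720327 + (1-p)*0.000000] = 23.994426
  V(1,1) = exp(-r*dt) * [p*0.000000 + (1-p)*0.000000] = 0.000000
  V(0,0) = exp(-r*dt) * [p*23.994426 + (1-p)*0.000000] = 10.332540


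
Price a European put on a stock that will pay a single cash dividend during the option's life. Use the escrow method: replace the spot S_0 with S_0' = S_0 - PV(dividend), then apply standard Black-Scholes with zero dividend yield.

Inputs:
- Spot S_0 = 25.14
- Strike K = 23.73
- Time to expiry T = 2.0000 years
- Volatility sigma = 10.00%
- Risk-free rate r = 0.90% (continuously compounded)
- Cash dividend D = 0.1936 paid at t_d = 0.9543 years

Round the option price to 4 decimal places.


Answer: Price = 0.6936

Derivation:
PV(D) = D * exp(-r * t_d) = 0.1936 * 0.99144808 = 0.19194435
S_0' = S_0 - PV(D) = 25.1400 - 0.19194435 = 24.94805565
d1 = (ln(S_0'/K) + (r + sigma^2/2)*T) / (sigma*sqrt(T)) = 0.55193799
d2 = d1 - sigma*sqrt(T) = 0.41051663
exp(-rT) = 0.98216103
N(-d1) = 0.29049542; N(-d2) = 0.34071350
P = K * exp(-rT) * N(-d2) - S_0' * N(-d1) = 23.7300 * 0.98216103 * 0.34071350 - 24.94805565 * 0.29049542 = 0.6936


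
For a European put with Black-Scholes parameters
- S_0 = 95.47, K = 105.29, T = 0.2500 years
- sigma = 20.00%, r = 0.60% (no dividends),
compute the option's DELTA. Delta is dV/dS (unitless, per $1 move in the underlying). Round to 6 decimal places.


Answer: Delta = -0.819658

Derivation:
d1 = -0.9140638586; d2 = -1.0140638586
phi(d1) = 0.2627125259; exp(-qT) = 1.0000000000; exp(-rT) = 0.9985011244
N(-d1) = 0.8196583541
Delta = -exp(-qT) * N(-d1) = -1.0000000000 * 0.8196583541 = -0.819658


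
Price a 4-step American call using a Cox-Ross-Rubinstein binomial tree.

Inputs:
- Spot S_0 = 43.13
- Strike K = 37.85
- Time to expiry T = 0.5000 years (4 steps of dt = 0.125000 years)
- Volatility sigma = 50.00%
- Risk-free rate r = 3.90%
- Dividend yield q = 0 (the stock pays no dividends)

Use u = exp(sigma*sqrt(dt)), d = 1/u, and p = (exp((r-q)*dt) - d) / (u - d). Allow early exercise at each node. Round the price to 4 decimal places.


dt = T/N = 0.125000
u = exp(sigma*sqrt(dt)) = 1.193365; d = 1/u = 0.837967
p = (exp((r-q)*dt) - d) / (u - d) = 0.469671
Discount per step: exp(-r*dt) = 0.995137
Stock lattice S(k, i) with i counting down-moves:
  k=0: S(0,0) = 43.1300
  k=1: S(1,0) = 51.4698; S(1,1) = 36.1415
  k=2: S(2,0) = 61.4223; S(2,1) = 43.1300; S(2,2) = 30.2854
  k=3: S(3,0) = 73.2991; S(3,1) = 51.4698; S(3,2) = 36.1415; S(3,3) = 25.3782
  k=4: S(4,0) = 87.4726; S(4,1) = 61.4223; S(4,2) = 43.1300; S(4,3) = 30.2854; S(4,4) = 21.2661
Terminal payoffs V(N, i) = max(S_T - K, 0):
  V(4,0) = 49.622599; V(4,1) = 23.572253; V(4,2) = 5.280000; V(4,3) = 0.000000; V(4,4) = 0.000000
Backward induction: V(k, i) = exp(-r*dt) * [p * V(k+1, i) + (1-p) * V(k+1, i+1)]; then take max(V_cont, immediate exercise) for American.
  V(3,0) = exp(-r*dt) * [p*49.622599 + (1-p)*23.572253] = 35.633211; exercise = 35.449141; V(3,0) = max -> 35.633211
  V(3,1) = exp(-r*dt) * [p*23.572253 + (1-p)*5.280000] = 13.803884; exercise = 13.619814; V(3,1) = max -> 13.803884
  V(3,2) = exp(-r*dt) * [p*5.280000 + (1-p)*0.000000] = 2.467803; exercise = 0.000000; V(3,2) = max -> 2.467803
  V(3,3) = exp(-r*dt) * [p*0.000000 + (1-p)*0.000000] = 0.000000; exercise = 0.000000; V(3,3) = max -> 0.000000
  V(2,0) = exp(-r*dt) * [p*35.633211 + (1-p)*13.803884] = 23.939498; exercise = 23.572253; V(2,0) = max -> 23.939498
  V(2,1) = exp(-r*dt) * [p*13.803884 + (1-p)*2.467803] = 7.754139; exercise = 5.280000; V(2,1) = max -> 7.754139
  V(2,2) = exp(-r*dt) * [p*2.467803 + (1-p)*0.000000] = 1.153419; exercise = 0.000000; V(2,2) = max -> 1.153419
  V(1,0) = exp(-r*dt) * [p*23.939498 + (1-p)*7.754139] = 15.281256; exercise = 13.619814; V(1,0) = max -> 15.281256
  V(1,1) = exp(-r*dt) * [p*7.754139 + (1-p)*1.153419] = 4.232901; exercise = 0.000000; V(1,1) = max -> 4.232901
  V(0,0) = exp(-r*dt) * [p*15.281256 + (1-p)*4.232901] = 9.376173; exercise = 5.280000; V(0,0) = max -> 9.376173

Answer: Price = V(0,0) = 9.3762


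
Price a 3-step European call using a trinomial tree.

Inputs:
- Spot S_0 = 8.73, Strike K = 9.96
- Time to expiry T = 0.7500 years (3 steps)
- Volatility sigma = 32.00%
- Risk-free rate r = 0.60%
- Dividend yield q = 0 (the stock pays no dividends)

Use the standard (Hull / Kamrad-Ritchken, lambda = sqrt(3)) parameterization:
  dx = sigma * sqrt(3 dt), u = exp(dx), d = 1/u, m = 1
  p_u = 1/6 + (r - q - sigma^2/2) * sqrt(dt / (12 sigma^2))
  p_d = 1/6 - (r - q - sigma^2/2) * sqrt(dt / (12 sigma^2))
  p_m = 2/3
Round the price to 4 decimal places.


dt = T/N = 0.250000; dx = sigma*sqrt(3*dt) = 0.277128
u = exp(dx) = 1.319335; d = 1/u = 0.757957
p_u = 0.146279, p_m = 0.666667, p_d = 0.187054
Discount per step: exp(-r*dt) = 0.998501
Stock lattice S(k, j) with j the centered position index:
  k=0: S(0,+0) = 8.7300
  k=1: S(1,-1) = 6.6170; S(1,+0) = 8.7300; S(1,+1) = 11.5178
  k=2: S(2,-2) = 5.0154; S(2,-1) = 6.6170; S(2,+0) = 8.7300; S(2,+1) = 11.5178; S(2,+2) = 15.1958
  k=3: S(3,-3) = 3.8014; S(3,-2) = 5.0154; S(3,-1) = 6.6170; S(3,+0) = 8.7300; S(3,+1) = 11.5178; S(3,+2) = 15.1958; S(3,+3) = 20.0484
Terminal payoffs V(N, j) = max(S_T - K, 0):
  V(3,-3) = 0.000000; V(3,-2) = 0.000000; V(3,-1) = 0.000000; V(3,+0) = 0.000000; V(3,+1) = 1.557798; V(3,+2) = 5.235839; V(3,+3) = 10.088408
Backward induction: V(k, j) = exp(-r*dt) * [p_u * V(k+1, j+1) + p_m * V(k+1, j) + p_d * V(k+1, j-1)]
  V(2,-2) = exp(-r*dt) * [p_u*0.000000 + p_m*0.000000 + p_d*0.000000] = 0.000000
  V(2,-1) = exp(-r*dt) * [p_u*0.000000 + p_m*0.000000 + p_d*0.000000] = 0.000000
  V(2,+0) = exp(-r*dt) * [p_u*1.557798 + p_m*0.000000 + p_d*0.000000] = 0.227532
  V(2,+1) = exp(-r*dt) * [p_u*5.235839 + p_m*1.557798 + p_d*0.000000] = 1.801721
  V(2,+2) = exp(-r*dt) * [p_u*10.088408 + p_m*5.235839 + p_d*1.557798] = 5.249794
  V(1,-1) = exp(-r*dt) * [p_u*0.227532 + p_m*0.000000 + p_d*0.000000] = 0.033233
  V(1,+0) = exp(-r*dt) * [p_u*1.801721 + p_m*0.227532 + p_d*0.000000] = 0.414619
  V(1,+1) = exp(-r*dt) * [p_u*5.249794 + p_m*1.801721 + p_d*0.227532] = 2.008627
  V(0,+0) = exp(-r*dt) * [p_u*2.008627 + p_m*0.414619 + p_d*0.033233] = 0.575585

Answer: Price = V(0,0) = 0.5756


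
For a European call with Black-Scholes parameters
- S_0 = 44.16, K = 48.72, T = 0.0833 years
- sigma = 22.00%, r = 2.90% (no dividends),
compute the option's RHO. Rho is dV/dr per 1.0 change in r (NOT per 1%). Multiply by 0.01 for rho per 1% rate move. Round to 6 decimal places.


Answer: Rho = 0.249448

Derivation:
d1 = -1.4778713249; d2 = -1.5413671515
phi(d1) = 0.1338560434; exp(-qT) = 1.0000000000; exp(-rT) = 0.9975872155
N(d2) = 0.0616137270
Rho = K*T*exp(-rT)*N(d2) = 48.7200 * 0.0833 * 0.9975872155 * 0.0616137270 = 0.249448


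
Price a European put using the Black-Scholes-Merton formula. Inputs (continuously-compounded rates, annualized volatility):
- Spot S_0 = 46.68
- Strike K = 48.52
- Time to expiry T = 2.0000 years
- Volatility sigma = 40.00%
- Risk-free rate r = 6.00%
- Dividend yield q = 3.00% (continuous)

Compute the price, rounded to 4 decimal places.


Answer: Price = 9.2296

Derivation:
d1 = (ln(S/K) + (r - q + 0.5*sigma^2) * T) / (sigma * sqrt(T)) = 0.32056637
d2 = d1 - sigma * sqrt(T) = -0.24511905
exp(-rT) = 0.88692044; exp(-qT) = 0.94176453
P = K * exp(-rT) * N(-d2) - S_0 * exp(-qT) * N(-d1)
N(-d1) = 0.37426951; N(-d2) = 0.59681788
P = 48.5200 * 0.88692044 * 0.59681788 - 46.6800 * 0.94176453 * 0.37426951 = 9.2296


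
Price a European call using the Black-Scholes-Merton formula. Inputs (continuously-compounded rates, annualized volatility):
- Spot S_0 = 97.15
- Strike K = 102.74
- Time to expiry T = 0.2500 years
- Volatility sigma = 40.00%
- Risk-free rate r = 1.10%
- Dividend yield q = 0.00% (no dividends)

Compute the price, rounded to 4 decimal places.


Answer: Price = 5.5746

Derivation:
d1 = (ln(S/K) + (r - q + 0.5*sigma^2) * T) / (sigma * sqrt(T)) = -0.16597675
d2 = d1 - sigma * sqrt(T) = -0.36597675
exp(-rT) = 0.99725378; exp(-qT) = 1.00000000
C = S_0 * exp(-qT) * N(d1) - K * exp(-rT) * N(d2)
N(d1) = 0.43408763; N(d2) = 0.35719121
C = 97.1500 * 1.00000000 * 0.43408763 - 102.7400 * 0.99725378 * 0.35719121 = 5.5746


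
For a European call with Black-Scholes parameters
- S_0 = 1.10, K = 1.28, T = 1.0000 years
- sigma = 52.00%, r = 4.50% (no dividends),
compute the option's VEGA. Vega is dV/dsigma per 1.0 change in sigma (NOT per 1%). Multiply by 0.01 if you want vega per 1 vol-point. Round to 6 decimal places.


d1 = 0.0550963498; d2 = -0.4649036502
phi(d1) = 0.3983372236; exp(-qT) = 1.0000000000; exp(-rT) = 0.9559974818
Vega = S * exp(-qT) * phi(d1) * sqrt(T) = 1.1000 * 1.0000000000 * 0.3983372236 * 1.0000000000 = 0.438171

Answer: Vega = 0.438171


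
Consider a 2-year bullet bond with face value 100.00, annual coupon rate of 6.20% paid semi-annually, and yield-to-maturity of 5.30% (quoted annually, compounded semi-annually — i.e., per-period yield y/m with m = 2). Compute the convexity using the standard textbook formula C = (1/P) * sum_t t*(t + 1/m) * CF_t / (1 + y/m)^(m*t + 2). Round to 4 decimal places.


Answer: Convexity = 4.4687

Derivation:
Coupon per period c = face * coupon_rate / m = 3.100000
Periods per year m = 2; per-period yield y/m = 0.026500
Number of cashflows N = 4
Cashflows (t years, CF_t, discount factor 1/(1+y/m)^(m*t), PV):
  t = 0.5000: CF_t = 3.100000, DF = 0.974184, PV = 3.019971
  t = 1.0000: CF_t = 3.100000, DF = 0.949035, PV = 2.942008
  t = 1.5000: CF_t = 3.100000, DF = 0.924535, PV = 2.866057
  t = 2.0000: CF_t = 103.100000, DF = 0.900667, PV = 92.858754
Price P = sum_t PV_t = 101.686789
Convexity numerator sum_t t*(t + 1/m) * CF_t / (1+y/m)^(m*t + 2):
  t = 0.5000: term = 1.433029
  t = 1.0000: term = 4.188101
  t = 1.5000: term = 8.159963
  t = 2.0000: term = 440.630898
Convexity = (1/P) * sum = 454.411990 / 101.686789 = 4.468742
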